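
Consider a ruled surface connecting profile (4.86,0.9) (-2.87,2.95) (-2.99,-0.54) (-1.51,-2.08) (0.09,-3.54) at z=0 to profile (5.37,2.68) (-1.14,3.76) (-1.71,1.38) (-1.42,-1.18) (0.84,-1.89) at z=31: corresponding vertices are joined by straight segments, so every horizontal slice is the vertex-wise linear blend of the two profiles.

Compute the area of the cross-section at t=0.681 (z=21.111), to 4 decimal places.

Cross-section at t=0.681: each vertex is (1-t)·p0[i] + t·p1[i].
  v1: (1-0.681)·(4.86,0.9) + 0.681·(5.37,2.68) = (5.2073,2.1122)
  v2: (1-0.681)·(-2.87,2.95) + 0.681·(-1.14,3.76) = (-1.6919,3.5016)
  v3: (1-0.681)·(-2.99,-0.54) + 0.681·(-1.71,1.38) = (-2.1183,0.7675)
  v4: (1-0.681)·(-1.51,-2.08) + 0.681·(-1.42,-1.18) = (-1.4487,-1.4671)
  v5: (1-0.681)·(0.09,-3.54) + 0.681·(0.84,-1.89) = (0.6008,-2.4163)
Shoelace sum Σ(x_i·y_{i+1} − x_{i+1}·y_i):
  i=1: 5.2073·3.5016 − -1.6919·2.1122 = +21.8075 (running +21.8075)
  i=2: -1.6919·0.7675 − -2.1183·3.5016 = +6.1190 (running +27.9265)
  i=3: -2.1183·-1.4671 − -1.4487·0.7675 = +4.2197 (running +32.1462)
  i=4: -1.4487·-2.4163 − 0.6008·-1.4671 = +4.3820 (running +36.5281)
  i=5: 0.6008·2.1122 − 5.2073·-2.4163 = +13.8516 (running +50.3797)
Area = |Σ|/2 = |50.3797|/2 = 25.1899

Area at t=0.681: 25.1899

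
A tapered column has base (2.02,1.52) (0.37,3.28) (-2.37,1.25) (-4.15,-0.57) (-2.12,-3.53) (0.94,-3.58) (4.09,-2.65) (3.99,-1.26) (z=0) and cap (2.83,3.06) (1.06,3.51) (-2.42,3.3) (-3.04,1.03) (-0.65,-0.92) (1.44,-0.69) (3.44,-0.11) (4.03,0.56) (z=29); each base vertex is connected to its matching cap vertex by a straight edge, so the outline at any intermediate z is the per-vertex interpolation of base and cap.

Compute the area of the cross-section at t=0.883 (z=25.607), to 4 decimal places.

Area at t=0.883: 24.7238

Cross-section at t=0.883: each vertex is (1-t)·p0[i] + t·p1[i].
  v1: (1-0.883)·(2.02,1.52) + 0.883·(2.83,3.06) = (2.7352,2.8798)
  v2: (1-0.883)·(0.37,3.28) + 0.883·(1.06,3.51) = (0.9793,3.4831)
  v3: (1-0.883)·(-2.37,1.25) + 0.883·(-2.42,3.3) = (-2.4141,3.0602)
  v4: (1-0.883)·(-4.15,-0.57) + 0.883·(-3.04,1.03) = (-3.1699,0.8428)
  v5: (1-0.883)·(-2.12,-3.53) + 0.883·(-0.65,-0.92) = (-0.8220,-1.2254)
  v6: (1-0.883)·(0.94,-3.58) + 0.883·(1.44,-0.69) = (1.3815,-1.0281)
  v7: (1-0.883)·(4.09,-2.65) + 0.883·(3.44,-0.11) = (3.5160,-0.4072)
  v8: (1-0.883)·(3.99,-1.26) + 0.883·(4.03,0.56) = (4.0253,0.3471)
Shoelace sum Σ(x_i·y_{i+1} − x_{i+1}·y_i):
  i=1: 2.7352·3.4831 − 0.9793·2.8798 = +6.7069 (running +6.7069)
  i=2: 0.9793·3.0602 − -2.4141·3.4831 = +11.4054 (running +18.1123)
  i=3: -2.4141·0.8428 − -3.1699·3.0602 = +7.6656 (running +25.7780)
  i=4: -3.1699·-1.2254 − -0.8220·0.8428 = +4.5770 (running +30.3550)
  i=5: -0.8220·-1.0281 − 1.3815·-1.2254 = +2.5380 (running +32.8930)
  i=6: 1.3815·-0.4072 − 3.5160·-1.0281 = +3.0524 (running +35.9454)
  i=7: 3.5160·0.3471 − 4.0253·-0.4072 = +2.8593 (running +38.8047)
  i=8: 4.0253·2.8798 − 2.7352·0.3471 = +10.6429 (running +49.4476)
Area = |Σ|/2 = |49.4476|/2 = 24.7238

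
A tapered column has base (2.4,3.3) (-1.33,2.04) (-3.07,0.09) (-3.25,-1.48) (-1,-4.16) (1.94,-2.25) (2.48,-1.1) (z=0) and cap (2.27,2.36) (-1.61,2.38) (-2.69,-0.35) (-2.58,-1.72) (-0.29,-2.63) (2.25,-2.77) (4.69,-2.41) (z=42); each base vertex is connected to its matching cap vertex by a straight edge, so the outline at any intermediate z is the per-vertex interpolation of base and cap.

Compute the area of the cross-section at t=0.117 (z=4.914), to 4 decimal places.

Area at t=0.117: 28.5191

Cross-section at t=0.117: each vertex is (1-t)·p0[i] + t·p1[i].
  v1: (1-0.117)·(2.4,3.3) + 0.117·(2.27,2.36) = (2.3848,3.1900)
  v2: (1-0.117)·(-1.33,2.04) + 0.117·(-1.61,2.38) = (-1.3628,2.0798)
  v3: (1-0.117)·(-3.07,0.09) + 0.117·(-2.69,-0.35) = (-3.0255,0.0385)
  v4: (1-0.117)·(-3.25,-1.48) + 0.117·(-2.58,-1.72) = (-3.1716,-1.5081)
  v5: (1-0.117)·(-1,-4.16) + 0.117·(-0.29,-2.63) = (-0.9169,-3.9810)
  v6: (1-0.117)·(1.94,-2.25) + 0.117·(2.25,-2.77) = (1.9763,-2.3108)
  v7: (1-0.117)·(2.48,-1.1) + 0.117·(4.69,-2.41) = (2.7386,-1.2533)
Shoelace sum Σ(x_i·y_{i+1} − x_{i+1}·y_i):
  i=1: 2.3848·2.0798 − -1.3628·3.1900 = +9.3071 (running +9.3071)
  i=2: -1.3628·0.0385 − -3.0255·2.0798 = +6.2400 (running +15.5470)
  i=3: -3.0255·-1.5081 − -3.1716·0.0385 = +4.6849 (running +20.2320)
  i=4: -3.1716·-3.9810 − -0.9169·-1.5081 = +11.2433 (running +31.4753)
  i=5: -0.9169·-2.3108 − 1.9763·-3.9810 = +9.9864 (running +41.4617)
  i=6: 1.9763·-1.2533 − 2.7386·-2.3108 = +3.8516 (running +45.3133)
  i=7: 2.7386·3.1900 − 2.3848·-1.2533 = +11.7249 (running +57.0382)
Area = |Σ|/2 = |57.0382|/2 = 28.5191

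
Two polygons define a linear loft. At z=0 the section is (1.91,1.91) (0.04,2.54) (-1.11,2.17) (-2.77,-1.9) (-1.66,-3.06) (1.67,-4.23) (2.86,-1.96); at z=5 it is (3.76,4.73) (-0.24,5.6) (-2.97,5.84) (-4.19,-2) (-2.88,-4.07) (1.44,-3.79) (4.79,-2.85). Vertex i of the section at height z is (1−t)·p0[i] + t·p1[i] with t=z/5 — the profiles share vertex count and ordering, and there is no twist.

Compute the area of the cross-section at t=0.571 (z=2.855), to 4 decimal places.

Area at t=0.571: 49.0414

Cross-section at t=0.571: each vertex is (1-t)·p0[i] + t·p1[i].
  v1: (1-0.571)·(1.91,1.91) + 0.571·(3.76,4.73) = (2.9663,3.5202)
  v2: (1-0.571)·(0.04,2.54) + 0.571·(-0.24,5.6) = (-0.1199,4.2873)
  v3: (1-0.571)·(-1.11,2.17) + 0.571·(-2.97,5.84) = (-2.1721,4.2656)
  v4: (1-0.571)·(-2.77,-1.9) + 0.571·(-4.19,-2) = (-3.5808,-1.9571)
  v5: (1-0.571)·(-1.66,-3.06) + 0.571·(-2.88,-4.07) = (-2.3566,-3.6367)
  v6: (1-0.571)·(1.67,-4.23) + 0.571·(1.44,-3.79) = (1.5387,-3.9788)
  v7: (1-0.571)·(2.86,-1.96) + 0.571·(4.79,-2.85) = (3.9620,-2.4682)
Shoelace sum Σ(x_i·y_{i+1} − x_{i+1}·y_i):
  i=1: 2.9663·4.2873 − -0.1199·3.5202 = +13.1395 (running +13.1395)
  i=2: -0.1199·4.2656 − -2.1721·4.2873 = +8.8008 (running +21.9403)
  i=3: -2.1721·-1.9571 − -3.5808·4.2656 = +19.5252 (running +41.4655)
  i=4: -3.5808·-3.6367 − -2.3566·-1.9571 = +8.4103 (running +49.8758)
  i=5: -2.3566·-3.9788 − 1.5387·-3.6367 = +14.9721 (running +64.8479)
  i=6: 1.5387·-2.4682 − 3.9620·-3.9788 = +11.9662 (running +76.8141)
  i=7: 3.9620·3.5202 − 2.9663·-2.4682 = +21.2687 (running +98.0829)
Area = |Σ|/2 = |98.0829|/2 = 49.0414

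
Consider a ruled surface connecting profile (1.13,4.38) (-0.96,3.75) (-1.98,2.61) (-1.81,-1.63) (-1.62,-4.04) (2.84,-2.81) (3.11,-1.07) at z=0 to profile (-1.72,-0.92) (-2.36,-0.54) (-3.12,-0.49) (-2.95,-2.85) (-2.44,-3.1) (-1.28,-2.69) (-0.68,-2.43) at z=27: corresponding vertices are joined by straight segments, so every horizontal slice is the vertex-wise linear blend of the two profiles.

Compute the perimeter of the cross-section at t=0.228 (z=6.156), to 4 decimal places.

Cross-section at t=0.228: each vertex is (1-t)·p0[i] + t·p1[i].
  v1: (1-0.228)·(1.13,4.38) + 0.228·(-1.72,-0.92) = (0.4802,3.1716)
  v2: (1-0.228)·(-0.96,3.75) + 0.228·(-2.36,-0.54) = (-1.2792,2.7719)
  v3: (1-0.228)·(-1.98,2.61) + 0.228·(-3.12,-0.49) = (-2.2399,1.9032)
  v4: (1-0.228)·(-1.81,-1.63) + 0.228·(-2.95,-2.85) = (-2.0699,-1.9082)
  v5: (1-0.228)·(-1.62,-4.04) + 0.228·(-2.44,-3.1) = (-1.8070,-3.8257)
  v6: (1-0.228)·(2.84,-2.81) + 0.228·(-1.28,-2.69) = (1.9006,-2.7826)
  v7: (1-0.228)·(3.11,-1.07) + 0.228·(-0.68,-2.43) = (2.2459,-1.3801)
Perimeter = Σ |v_{i+1} − v_i|:
  edge 1→2: √(-1.7594² + -0.3997²) = 1.8042 (running 1.8042)
  edge 2→3: √(-0.9607² + -0.8687²) = 1.2952 (running 3.0995)
  edge 3→4: √(0.1700² + -3.8114²) = 3.8151 (running 6.9146)
  edge 4→5: √(0.2630² + -1.9175²) = 1.9355 (running 8.8501)
  edge 5→6: √(3.7076² + 1.0430²) = 3.8515 (running 12.7016)
  edge 6→7: √(0.3452² + 1.4026²) = 1.4444 (running 14.1460)
  edge 7→1: √(-1.7657² + 4.5517²) = 4.8822 (running 19.0282)
Perimeter = 19.0282

Perimeter at t=0.228: 19.0282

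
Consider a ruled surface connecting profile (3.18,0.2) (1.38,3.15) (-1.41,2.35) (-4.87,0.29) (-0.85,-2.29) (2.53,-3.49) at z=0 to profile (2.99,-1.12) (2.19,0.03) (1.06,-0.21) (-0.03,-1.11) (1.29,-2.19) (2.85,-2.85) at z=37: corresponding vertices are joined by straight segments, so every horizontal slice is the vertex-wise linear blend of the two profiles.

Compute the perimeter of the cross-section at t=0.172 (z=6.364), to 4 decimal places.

Perimeter at t=0.172: 20.1851

Cross-section at t=0.172: each vertex is (1-t)·p0[i] + t·p1[i].
  v1: (1-0.172)·(3.18,0.2) + 0.172·(2.99,-1.12) = (3.1473,-0.0270)
  v2: (1-0.172)·(1.38,3.15) + 0.172·(2.19,0.03) = (1.5193,2.6134)
  v3: (1-0.172)·(-1.41,2.35) + 0.172·(1.06,-0.21) = (-0.9852,1.9097)
  v4: (1-0.172)·(-4.87,0.29) + 0.172·(-0.03,-1.11) = (-4.0375,0.0492)
  v5: (1-0.172)·(-0.85,-2.29) + 0.172·(1.29,-2.19) = (-0.4819,-2.2728)
  v6: (1-0.172)·(2.53,-3.49) + 0.172·(2.85,-2.85) = (2.5850,-3.3799)
Perimeter = Σ |v_{i+1} − v_i|:
  edge 1→2: √(-1.6280² + 2.6404²) = 3.1020 (running 3.1020)
  edge 2→3: √(-2.5045² + -0.7037²) = 2.6015 (running 5.7034)
  edge 3→4: √(-3.0524² + -1.8605²) = 3.5747 (running 9.2781)
  edge 4→5: √(3.5556² + -2.3220²) = 4.2466 (running 13.5247)
  edge 5→6: √(3.0670² + -1.1071²) = 3.2607 (running 16.7854)
  edge 6→1: √(0.5623² + 3.3529²) = 3.3997 (running 20.1851)
Perimeter = 20.1851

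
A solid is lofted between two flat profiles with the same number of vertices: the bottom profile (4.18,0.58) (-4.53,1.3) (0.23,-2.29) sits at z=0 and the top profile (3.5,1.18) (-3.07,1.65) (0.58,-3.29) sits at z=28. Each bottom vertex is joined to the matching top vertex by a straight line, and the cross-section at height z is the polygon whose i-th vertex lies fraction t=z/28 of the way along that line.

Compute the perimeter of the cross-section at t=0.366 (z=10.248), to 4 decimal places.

Perimeter at t=0.366: 18.8918

Cross-section at t=0.366: each vertex is (1-t)·p0[i] + t·p1[i].
  v1: (1-0.366)·(4.18,0.58) + 0.366·(3.5,1.18) = (3.9311,0.7996)
  v2: (1-0.366)·(-4.53,1.3) + 0.366·(-3.07,1.65) = (-3.9956,1.4281)
  v3: (1-0.366)·(0.23,-2.29) + 0.366·(0.58,-3.29) = (0.3581,-2.6560)
Perimeter = Σ |v_{i+1} − v_i|:
  edge 1→2: √(-7.9268² + 0.6285²) = 7.9516 (running 7.9516)
  edge 2→3: √(4.3537² + -4.0841²) = 5.9695 (running 13.9211)
  edge 3→1: √(3.5730² + 3.4556²) = 4.9707 (running 18.8918)
Perimeter = 18.8918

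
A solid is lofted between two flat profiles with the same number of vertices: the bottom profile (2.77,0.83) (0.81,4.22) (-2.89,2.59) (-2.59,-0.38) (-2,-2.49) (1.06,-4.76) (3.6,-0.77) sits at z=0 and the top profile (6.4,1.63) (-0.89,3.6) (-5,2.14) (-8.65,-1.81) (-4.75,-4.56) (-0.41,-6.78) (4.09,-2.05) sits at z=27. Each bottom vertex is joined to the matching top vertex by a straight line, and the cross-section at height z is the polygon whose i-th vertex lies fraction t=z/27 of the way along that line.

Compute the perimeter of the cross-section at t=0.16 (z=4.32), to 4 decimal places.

Perimeter at t=0.16: 24.8835

Cross-section at t=0.16: each vertex is (1-t)·p0[i] + t·p1[i].
  v1: (1-0.16)·(2.77,0.83) + 0.16·(6.4,1.63) = (3.3508,0.9580)
  v2: (1-0.16)·(0.81,4.22) + 0.16·(-0.89,3.6) = (0.5380,4.1208)
  v3: (1-0.16)·(-2.89,2.59) + 0.16·(-5,2.14) = (-3.2276,2.5180)
  v4: (1-0.16)·(-2.59,-0.38) + 0.16·(-8.65,-1.81) = (-3.5596,-0.6088)
  v5: (1-0.16)·(-2,-2.49) + 0.16·(-4.75,-4.56) = (-2.4400,-2.8212)
  v6: (1-0.16)·(1.06,-4.76) + 0.16·(-0.41,-6.78) = (0.8248,-5.0832)
  v7: (1-0.16)·(3.6,-0.77) + 0.16·(4.09,-2.05) = (3.6784,-0.9748)
Perimeter = Σ |v_{i+1} − v_i|:
  edge 1→2: √(-2.8128² + 3.1628²) = 4.2326 (running 4.2326)
  edge 2→3: √(-3.7656² + -1.6028²) = 4.0925 (running 8.3251)
  edge 3→4: √(-0.3320² + -3.1268²) = 3.1444 (running 11.4695)
  edge 4→5: √(1.1196² + -2.2124²) = 2.4796 (running 13.9491)
  edge 5→6: √(3.2648² + -2.2620²) = 3.9718 (running 17.9209)
  edge 6→7: √(2.8536² + 4.1084²) = 5.0022 (running 22.9231)
  edge 7→1: √(-0.3276² + 1.9328²) = 1.9604 (running 24.8835)
Perimeter = 24.8835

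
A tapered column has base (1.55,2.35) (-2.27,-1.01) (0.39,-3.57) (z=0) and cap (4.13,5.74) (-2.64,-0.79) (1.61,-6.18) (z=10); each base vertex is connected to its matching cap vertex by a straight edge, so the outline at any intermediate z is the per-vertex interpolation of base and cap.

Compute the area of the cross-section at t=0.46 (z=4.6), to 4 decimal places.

Cross-section at t=0.46: each vertex is (1-t)·p0[i] + t·p1[i].
  v1: (1-0.46)·(1.55,2.35) + 0.46·(4.13,5.74) = (2.7368,3.9094)
  v2: (1-0.46)·(-2.27,-1.01) + 0.46·(-2.64,-0.79) = (-2.4402,-0.9088)
  v3: (1-0.46)·(0.39,-3.57) + 0.46·(1.61,-6.18) = (0.9512,-4.7706)
Shoelace sum Σ(x_i·y_{i+1} − x_{i+1}·y_i):
  i=1: 2.7368·-0.9088 − -2.4402·3.9094 = +7.0525 (running +7.0525)
  i=2: -2.4402·-4.7706 − 0.9512·-0.9088 = +12.5057 (running +19.5582)
  i=3: 0.9512·3.9094 − 2.7368·-4.7706 = +16.7748 (running +36.3330)
Area = |Σ|/2 = |36.3330|/2 = 18.1665

Area at t=0.46: 18.1665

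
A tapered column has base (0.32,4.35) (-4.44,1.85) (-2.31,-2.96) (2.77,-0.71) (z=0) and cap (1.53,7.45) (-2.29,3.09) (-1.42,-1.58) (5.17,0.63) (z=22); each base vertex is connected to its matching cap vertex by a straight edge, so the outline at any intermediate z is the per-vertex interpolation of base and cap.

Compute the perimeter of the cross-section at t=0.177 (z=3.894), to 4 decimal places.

Perimeter at t=0.177: 22.3392

Cross-section at t=0.177: each vertex is (1-t)·p0[i] + t·p1[i].
  v1: (1-0.177)·(0.32,4.35) + 0.177·(1.53,7.45) = (0.5342,4.8987)
  v2: (1-0.177)·(-4.44,1.85) + 0.177·(-2.29,3.09) = (-4.0595,2.0695)
  v3: (1-0.177)·(-2.31,-2.96) + 0.177·(-1.42,-1.58) = (-2.1525,-2.7157)
  v4: (1-0.177)·(2.77,-0.71) + 0.177·(5.17,0.63) = (3.1948,-0.4728)
Perimeter = Σ |v_{i+1} − v_i|:
  edge 1→2: √(-4.5936² + -2.8292²) = 5.3950 (running 5.3950)
  edge 2→3: √(1.9070² + -4.7852²) = 5.1512 (running 10.5462)
  edge 3→4: √(5.3473² + 2.2429²) = 5.7986 (running 16.3448)
  edge 4→1: √(-2.6606² + 5.3715²) = 5.9943 (running 22.3392)
Perimeter = 22.3392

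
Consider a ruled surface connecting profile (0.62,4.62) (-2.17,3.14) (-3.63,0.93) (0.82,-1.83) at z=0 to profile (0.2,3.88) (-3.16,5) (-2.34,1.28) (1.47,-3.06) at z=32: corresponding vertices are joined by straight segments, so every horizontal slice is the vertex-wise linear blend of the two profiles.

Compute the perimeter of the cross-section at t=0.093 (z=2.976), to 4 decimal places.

Perimeter at t=0.093: 17.5302

Cross-section at t=0.093: each vertex is (1-t)·p0[i] + t·p1[i].
  v1: (1-0.093)·(0.62,4.62) + 0.093·(0.2,3.88) = (0.5809,4.5512)
  v2: (1-0.093)·(-2.17,3.14) + 0.093·(-3.16,5) = (-2.2621,3.3130)
  v3: (1-0.093)·(-3.63,0.93) + 0.093·(-2.34,1.28) = (-3.5100,0.9626)
  v4: (1-0.093)·(0.82,-1.83) + 0.093·(1.47,-3.06) = (0.8804,-1.9444)
Perimeter = Σ |v_{i+1} − v_i|:
  edge 1→2: √(-2.8430² + -1.2382²) = 3.1009 (running 3.1009)
  edge 2→3: √(-1.2480² + -2.3504²) = 2.6612 (running 5.7621)
  edge 3→4: √(4.3905² + -2.9069²) = 5.2656 (running 11.0277)
  edge 4→1: √(-0.2995² + 6.4956²) = 6.5025 (running 17.5302)
Perimeter = 17.5302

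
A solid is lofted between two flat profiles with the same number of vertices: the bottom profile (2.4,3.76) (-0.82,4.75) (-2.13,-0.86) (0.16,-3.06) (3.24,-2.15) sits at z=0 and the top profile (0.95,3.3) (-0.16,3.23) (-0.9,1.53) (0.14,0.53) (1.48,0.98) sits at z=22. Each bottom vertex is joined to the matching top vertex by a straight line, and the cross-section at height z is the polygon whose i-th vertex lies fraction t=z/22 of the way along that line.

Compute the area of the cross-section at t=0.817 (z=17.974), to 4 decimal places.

Cross-section at t=0.817: each vertex is (1-t)·p0[i] + t·p1[i].
  v1: (1-0.817)·(2.4,3.76) + 0.817·(0.95,3.3) = (1.2153,3.3842)
  v2: (1-0.817)·(-0.82,4.75) + 0.817·(-0.16,3.23) = (-0.2808,3.5082)
  v3: (1-0.817)·(-2.13,-0.86) + 0.817·(-0.9,1.53) = (-1.1251,1.0926)
  v4: (1-0.817)·(0.16,-3.06) + 0.817·(0.14,0.53) = (0.1437,-0.1270)
  v5: (1-0.817)·(3.24,-2.15) + 0.817·(1.48,0.98) = (1.8021,0.4072)
Shoelace sum Σ(x_i·y_{i+1} − x_{i+1}·y_i):
  i=1: 1.2153·3.5082 − -0.2808·3.3842 = +5.2139 (running +5.2139)
  i=2: -0.2808·1.0926 − -1.1251·3.5082 = +3.6402 (running +8.8541)
  i=3: -1.1251·-0.1270 − 0.1437·1.0926 = -0.0141 (running +8.8399)
  i=4: 0.1437·0.4072 − 1.8021·-0.1270 = +0.2873 (running +9.1273)
  i=5: 1.8021·3.3842 − 1.2153·0.4072 = +5.6037 (running +14.7309)
Area = |Σ|/2 = |14.7309|/2 = 7.3655

Area at t=0.817: 7.3655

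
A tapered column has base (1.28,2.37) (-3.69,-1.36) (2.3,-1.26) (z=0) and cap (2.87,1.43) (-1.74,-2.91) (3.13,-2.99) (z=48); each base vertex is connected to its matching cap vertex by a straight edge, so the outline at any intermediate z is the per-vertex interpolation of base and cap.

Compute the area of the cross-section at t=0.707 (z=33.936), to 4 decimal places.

Cross-section at t=0.707: each vertex is (1-t)·p0[i] + t·p1[i].
  v1: (1-0.707)·(1.28,2.37) + 0.707·(2.87,1.43) = (2.4041,1.7054)
  v2: (1-0.707)·(-3.69,-1.36) + 0.707·(-1.74,-2.91) = (-2.3114,-2.4559)
  v3: (1-0.707)·(2.3,-1.26) + 0.707·(3.13,-2.99) = (2.8868,-2.4831)
Shoelace sum Σ(x_i·y_{i+1} − x_{i+1}·y_i):
  i=1: 2.4041·-2.4559 − -2.3114·1.7054 = -1.9624 (running -1.9624)
  i=2: -2.3114·-2.4831 − 2.8868·-2.4559 = +12.8289 (running +10.8665)
  i=3: 2.8868·1.7054 − 2.4041·-2.4831 = +10.8929 (running +21.7595)
Area = |Σ|/2 = |21.7595|/2 = 10.8797

Area at t=0.707: 10.8797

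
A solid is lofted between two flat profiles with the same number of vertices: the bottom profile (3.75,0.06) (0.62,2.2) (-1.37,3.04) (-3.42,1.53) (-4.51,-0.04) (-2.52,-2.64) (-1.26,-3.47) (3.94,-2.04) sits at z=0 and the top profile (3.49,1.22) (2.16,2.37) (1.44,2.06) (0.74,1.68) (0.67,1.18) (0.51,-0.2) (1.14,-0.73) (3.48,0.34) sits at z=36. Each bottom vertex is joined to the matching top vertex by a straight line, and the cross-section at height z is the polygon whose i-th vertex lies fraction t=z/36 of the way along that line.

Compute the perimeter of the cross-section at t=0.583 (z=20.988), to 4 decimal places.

Perimeter at t=0.583: 14.7169

Cross-section at t=0.583: each vertex is (1-t)·p0[i] + t·p1[i].
  v1: (1-0.583)·(3.75,0.06) + 0.583·(3.49,1.22) = (3.5984,0.7363)
  v2: (1-0.583)·(0.62,2.2) + 0.583·(2.16,2.37) = (1.5178,2.2991)
  v3: (1-0.583)·(-1.37,3.04) + 0.583·(1.44,2.06) = (0.2682,2.4687)
  v4: (1-0.583)·(-3.42,1.53) + 0.583·(0.74,1.68) = (-0.9947,1.6174)
  v5: (1-0.583)·(-4.51,-0.04) + 0.583·(0.67,1.18) = (-1.4901,0.6713)
  v6: (1-0.583)·(-2.52,-2.64) + 0.583·(0.51,-0.2) = (-0.7535,-1.2175)
  v7: (1-0.583)·(-1.26,-3.47) + 0.583·(1.14,-0.73) = (0.1392,-1.8726)
  v8: (1-0.583)·(3.94,-2.04) + 0.583·(3.48,0.34) = (3.6718,-0.6525)
Perimeter = Σ |v_{i+1} − v_i|:
  edge 1→2: √(-2.0806² + 1.5628²) = 2.6022 (running 2.6022)
  edge 2→3: √(-1.2496² + 0.1695²) = 1.2610 (running 3.8632)
  edge 3→4: √(-1.2630² + -0.8512²) = 1.5230 (running 5.3862)
  edge 4→5: √(-0.4953² + -0.9462²) = 1.0680 (running 6.4542)
  edge 5→6: √(0.7366² + -1.8887²) = 2.0273 (running 8.4815)
  edge 6→7: √(0.8927² + -0.6551²) = 1.1073 (running 9.5888)
  edge 7→8: √(3.5326² + 1.2201²) = 3.7374 (running 13.3262)
  edge 8→1: √(-0.0734² + 1.3887²) = 1.3907 (running 14.7169)
Perimeter = 14.7169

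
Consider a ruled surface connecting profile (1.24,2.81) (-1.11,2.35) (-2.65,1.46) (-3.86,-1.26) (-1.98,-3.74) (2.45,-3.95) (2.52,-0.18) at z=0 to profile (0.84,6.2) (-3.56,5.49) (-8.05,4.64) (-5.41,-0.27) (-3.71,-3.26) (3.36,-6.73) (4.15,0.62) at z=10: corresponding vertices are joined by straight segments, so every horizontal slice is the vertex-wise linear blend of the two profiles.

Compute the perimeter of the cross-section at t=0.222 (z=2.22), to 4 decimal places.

Cross-section at t=0.222: each vertex is (1-t)·p0[i] + t·p1[i].
  v1: (1-0.222)·(1.24,2.81) + 0.222·(0.84,6.2) = (1.1512,3.5626)
  v2: (1-0.222)·(-1.11,2.35) + 0.222·(-3.56,5.49) = (-1.6539,3.0471)
  v3: (1-0.222)·(-2.65,1.46) + 0.222·(-8.05,4.64) = (-3.8488,2.1660)
  v4: (1-0.222)·(-3.86,-1.26) + 0.222·(-5.41,-0.27) = (-4.2041,-1.0402)
  v5: (1-0.222)·(-1.98,-3.74) + 0.222·(-3.71,-3.26) = (-2.3641,-3.6334)
  v6: (1-0.222)·(2.45,-3.95) + 0.222·(3.36,-6.73) = (2.6520,-4.5672)
  v7: (1-0.222)·(2.52,-0.18) + 0.222·(4.15,0.62) = (2.8819,-0.0024)
Perimeter = Σ |v_{i+1} − v_i|:
  edge 1→2: √(-2.8051² + -0.5155²) = 2.8521 (running 2.8521)
  edge 2→3: √(-2.1949² + -0.8811²) = 2.3652 (running 5.2172)
  edge 3→4: √(-0.3553² + -3.2062²) = 3.2258 (running 8.4430)
  edge 4→5: √(1.8400² + -2.5932²) = 3.1797 (running 11.6227)
  edge 5→6: √(5.0161² + -0.9337²) = 5.1022 (running 16.7250)
  edge 6→7: √(0.2298² + 4.5648²) = 4.5705 (running 21.2955)
  edge 7→1: √(-1.7307² + 3.5650²) = 3.9629 (running 25.2584)
Perimeter = 25.2584

Perimeter at t=0.222: 25.2584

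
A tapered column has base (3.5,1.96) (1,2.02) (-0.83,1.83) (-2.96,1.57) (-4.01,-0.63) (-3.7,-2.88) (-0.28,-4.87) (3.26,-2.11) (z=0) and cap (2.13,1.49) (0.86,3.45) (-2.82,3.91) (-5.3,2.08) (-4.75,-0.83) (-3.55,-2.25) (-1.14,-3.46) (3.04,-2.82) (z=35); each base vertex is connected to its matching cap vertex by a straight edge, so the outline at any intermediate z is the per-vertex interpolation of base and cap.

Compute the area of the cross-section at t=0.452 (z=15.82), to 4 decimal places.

Area at t=0.452: 40.9045

Cross-section at t=0.452: each vertex is (1-t)·p0[i] + t·p1[i].
  v1: (1-0.452)·(3.5,1.96) + 0.452·(2.13,1.49) = (2.8808,1.7476)
  v2: (1-0.452)·(1,2.02) + 0.452·(0.86,3.45) = (0.9367,2.6664)
  v3: (1-0.452)·(-0.83,1.83) + 0.452·(-2.82,3.91) = (-1.7295,2.7702)
  v4: (1-0.452)·(-2.96,1.57) + 0.452·(-5.3,2.08) = (-4.0177,1.8005)
  v5: (1-0.452)·(-4.01,-0.63) + 0.452·(-4.75,-0.83) = (-4.3445,-0.7204)
  v6: (1-0.452)·(-3.7,-2.88) + 0.452·(-3.55,-2.25) = (-3.6322,-2.5952)
  v7: (1-0.452)·(-0.28,-4.87) + 0.452·(-1.14,-3.46) = (-0.6687,-4.2327)
  v8: (1-0.452)·(3.26,-2.11) + 0.452·(3.04,-2.82) = (3.1606,-2.4309)
Shoelace sum Σ(x_i·y_{i+1} − x_{i+1}·y_i):
  i=1: 2.8808·2.6664 − 0.9367·1.7476 = +6.0442 (running +6.0442)
  i=2: 0.9367·2.7702 − -1.7295·2.6664 = +7.2063 (running +13.2504)
  i=3: -1.7295·1.8005 − -4.0177·2.7702 = +8.0157 (running +21.2661)
  i=4: -4.0177·-0.7204 − -4.3445·1.8005 = +10.7167 (running +31.9828)
  i=5: -4.3445·-2.5952 − -3.6322·-0.7204 = +8.6583 (running +40.6411)
  i=6: -3.6322·-4.2327 − -0.6687·-2.5952 = +13.6385 (running +54.2795)
  i=7: -0.6687·-2.4309 − 3.1606·-4.2327 = +15.0032 (running +69.2828)
  i=8: 3.1606·1.7476 − 2.8808·-2.4309 = +12.5262 (running +81.8090)
Area = |Σ|/2 = |81.8090|/2 = 40.9045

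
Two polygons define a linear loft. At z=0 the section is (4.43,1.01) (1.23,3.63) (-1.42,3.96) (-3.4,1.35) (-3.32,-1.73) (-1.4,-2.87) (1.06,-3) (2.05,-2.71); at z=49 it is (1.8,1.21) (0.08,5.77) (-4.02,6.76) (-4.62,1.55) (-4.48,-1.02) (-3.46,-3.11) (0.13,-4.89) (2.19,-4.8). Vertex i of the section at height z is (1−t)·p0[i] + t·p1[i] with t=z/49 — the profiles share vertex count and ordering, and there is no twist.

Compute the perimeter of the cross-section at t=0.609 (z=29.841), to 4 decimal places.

Perimeter at t=0.609: 27.5249

Cross-section at t=0.609: each vertex is (1-t)·p0[i] + t·p1[i].
  v1: (1-0.609)·(4.43,1.01) + 0.609·(1.8,1.21) = (2.8283,1.1318)
  v2: (1-0.609)·(1.23,3.63) + 0.609·(0.08,5.77) = (0.5297,4.9333)
  v3: (1-0.609)·(-1.42,3.96) + 0.609·(-4.02,6.76) = (-3.0034,5.6652)
  v4: (1-0.609)·(-3.4,1.35) + 0.609·(-4.62,1.55) = (-4.1430,1.4718)
  v5: (1-0.609)·(-3.32,-1.73) + 0.609·(-4.48,-1.02) = (-4.0264,-1.2976)
  v6: (1-0.609)·(-1.4,-2.87) + 0.609·(-3.46,-3.11) = (-2.6545,-3.0162)
  v7: (1-0.609)·(1.06,-3) + 0.609·(0.13,-4.89) = (0.4936,-4.1510)
  v8: (1-0.609)·(2.05,-2.71) + 0.609·(2.19,-4.8) = (2.1353,-3.9828)
Perimeter = Σ |v_{i+1} − v_i|:
  edge 1→2: √(-2.2987² + 3.8015²) = 4.4424 (running 4.4424)
  edge 2→3: √(-3.5331² + 0.7319²) = 3.6081 (running 8.0505)
  edge 3→4: √(-1.1396² + -4.1934²) = 4.3455 (running 12.3960)
  edge 4→5: √(0.1165² + -2.7694²) = 2.7719 (running 15.1678)
  edge 5→6: √(1.3719² + -1.7186²) = 2.1990 (running 17.3668)
  edge 6→7: √(3.1482² + -1.1348²) = 3.3465 (running 20.7133)
  edge 7→8: √(1.6416² + 0.1682²) = 1.6502 (running 22.3635)
  edge 8→1: √(0.6931² + 5.1146²) = 5.1614 (running 27.5249)
Perimeter = 27.5249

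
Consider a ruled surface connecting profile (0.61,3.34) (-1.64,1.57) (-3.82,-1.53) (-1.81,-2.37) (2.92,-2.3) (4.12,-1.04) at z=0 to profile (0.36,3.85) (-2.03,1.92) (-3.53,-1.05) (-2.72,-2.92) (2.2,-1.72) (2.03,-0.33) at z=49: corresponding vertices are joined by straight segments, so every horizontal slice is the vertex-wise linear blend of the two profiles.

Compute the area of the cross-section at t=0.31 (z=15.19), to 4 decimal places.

Cross-section at t=0.31: each vertex is (1-t)·p0[i] + t·p1[i].
  v1: (1-0.31)·(0.61,3.34) + 0.31·(0.36,3.85) = (0.5325,3.4981)
  v2: (1-0.31)·(-1.64,1.57) + 0.31·(-2.03,1.92) = (-1.7609,1.6785)
  v3: (1-0.31)·(-3.82,-1.53) + 0.31·(-3.53,-1.05) = (-3.7301,-1.3812)
  v4: (1-0.31)·(-1.81,-2.37) + 0.31·(-2.72,-2.92) = (-2.0921,-2.5405)
  v5: (1-0.31)·(2.92,-2.3) + 0.31·(2.2,-1.72) = (2.6968,-2.1202)
  v6: (1-0.31)·(4.12,-1.04) + 0.31·(2.03,-0.33) = (3.4721,-0.8199)
Shoelace sum Σ(x_i·y_{i+1} − x_{i+1}·y_i):
  i=1: 0.5325·1.6785 − -1.7609·3.4981 = +7.0536 (running +7.0536)
  i=2: -1.7609·-1.3812 − -3.7301·1.6785 = +8.6931 (running +15.7467)
  i=3: -3.7301·-2.5405 − -2.0921·-1.3812 = +6.5867 (running +22.3334)
  i=4: -2.0921·-2.1202 − 2.6968·-2.5405 = +11.2869 (running +33.6203)
  i=5: 2.6968·-0.8199 − 3.4721·-2.1202 = +5.1504 (running +38.7708)
  i=6: 3.4721·3.4981 − 0.5325·-0.8199 = +12.5823 (running +51.3531)
Area = |Σ|/2 = |51.3531|/2 = 25.6766

Area at t=0.31: 25.6766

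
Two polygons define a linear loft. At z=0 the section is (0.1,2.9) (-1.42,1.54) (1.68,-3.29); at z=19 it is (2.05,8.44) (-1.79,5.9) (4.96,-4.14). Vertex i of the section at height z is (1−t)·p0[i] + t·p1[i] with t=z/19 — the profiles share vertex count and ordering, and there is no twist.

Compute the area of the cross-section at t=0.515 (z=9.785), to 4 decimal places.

Area at t=0.515: 15.0977

Cross-section at t=0.515: each vertex is (1-t)·p0[i] + t·p1[i].
  v1: (1-0.515)·(0.1,2.9) + 0.515·(2.05,8.44) = (1.1042,5.7531)
  v2: (1-0.515)·(-1.42,1.54) + 0.515·(-1.79,5.9) = (-1.6105,3.7854)
  v3: (1-0.515)·(1.68,-3.29) + 0.515·(4.96,-4.14) = (3.3692,-3.7277)
Shoelace sum Σ(x_i·y_{i+1} − x_{i+1}·y_i):
  i=1: 1.1042·3.7854 − -1.6105·5.7531 = +13.4457 (running +13.4457)
  i=2: -1.6105·-3.7277 − 3.3692·3.7854 = -6.7500 (running +6.6956)
  i=3: 3.3692·5.7531 − 1.1042·-3.7277 = +23.4997 (running +30.1954)
Area = |Σ|/2 = |30.1954|/2 = 15.0977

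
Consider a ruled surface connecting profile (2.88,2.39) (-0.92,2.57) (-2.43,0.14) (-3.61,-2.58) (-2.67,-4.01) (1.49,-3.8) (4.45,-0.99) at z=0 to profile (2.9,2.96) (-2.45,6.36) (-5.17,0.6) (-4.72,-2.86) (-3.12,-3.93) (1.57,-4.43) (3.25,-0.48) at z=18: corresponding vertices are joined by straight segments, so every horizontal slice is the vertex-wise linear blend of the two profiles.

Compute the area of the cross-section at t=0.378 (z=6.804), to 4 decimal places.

Area at t=0.378: 46.5023

Cross-section at t=0.378: each vertex is (1-t)·p0[i] + t·p1[i].
  v1: (1-0.378)·(2.88,2.39) + 0.378·(2.9,2.96) = (2.8876,2.6055)
  v2: (1-0.378)·(-0.92,2.57) + 0.378·(-2.45,6.36) = (-1.4983,4.0026)
  v3: (1-0.378)·(-2.43,0.14) + 0.378·(-5.17,0.6) = (-3.4657,0.3139)
  v4: (1-0.378)·(-3.61,-2.58) + 0.378·(-4.72,-2.86) = (-4.0296,-2.6858)
  v5: (1-0.378)·(-2.67,-4.01) + 0.378·(-3.12,-3.93) = (-2.8401,-3.9798)
  v6: (1-0.378)·(1.49,-3.8) + 0.378·(1.57,-4.43) = (1.5202,-4.0381)
  v7: (1-0.378)·(4.45,-0.99) + 0.378·(3.25,-0.48) = (3.9964,-0.7972)
Shoelace sum Σ(x_i·y_{i+1} − x_{i+1}·y_i):
  i=1: 2.8876·4.0026 − -1.4983·2.6055 = +15.4617 (running +15.4617)
  i=2: -1.4983·0.3139 − -3.4657·4.0026 = +13.4017 (running +28.8633)
  i=3: -3.4657·-2.6858 − -4.0296·0.3139 = +10.5732 (running +39.4365)
  i=4: -4.0296·-3.9798 − -2.8401·-2.6858 = +8.4087 (running +47.8452)
  i=5: -2.8401·-4.0381 − 1.5202·-3.9798 = +17.5189 (running +65.3641)
  i=6: 1.5202·-0.7972 − 3.9964·-4.0381 = +14.9261 (running +80.2902)
  i=7: 3.9964·2.6055 − 2.8876·-0.7972 = +12.7145 (running +93.0047)
Area = |Σ|/2 = |93.0047|/2 = 46.5023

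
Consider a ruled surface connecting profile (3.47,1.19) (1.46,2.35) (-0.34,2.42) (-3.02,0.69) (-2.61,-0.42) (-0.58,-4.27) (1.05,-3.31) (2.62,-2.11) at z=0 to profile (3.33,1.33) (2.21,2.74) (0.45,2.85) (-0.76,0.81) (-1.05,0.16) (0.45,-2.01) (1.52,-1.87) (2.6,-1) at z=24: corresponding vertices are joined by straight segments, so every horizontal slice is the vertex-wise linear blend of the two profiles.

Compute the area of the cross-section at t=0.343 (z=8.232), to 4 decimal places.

Area at t=0.343: 22.5850

Cross-section at t=0.343: each vertex is (1-t)·p0[i] + t·p1[i].
  v1: (1-0.343)·(3.47,1.19) + 0.343·(3.33,1.33) = (3.4220,1.2380)
  v2: (1-0.343)·(1.46,2.35) + 0.343·(2.21,2.74) = (1.7173,2.4838)
  v3: (1-0.343)·(-0.34,2.42) + 0.343·(0.45,2.85) = (-0.0690,2.5675)
  v4: (1-0.343)·(-3.02,0.69) + 0.343·(-0.76,0.81) = (-2.2448,0.7312)
  v5: (1-0.343)·(-2.61,-0.42) + 0.343·(-1.05,0.16) = (-2.0749,-0.2211)
  v6: (1-0.343)·(-0.58,-4.27) + 0.343·(0.45,-2.01) = (-0.2267,-3.4948)
  v7: (1-0.343)·(1.05,-3.31) + 0.343·(1.52,-1.87) = (1.2112,-2.8161)
  v8: (1-0.343)·(2.62,-2.11) + 0.343·(2.6,-1) = (2.6131,-1.7293)
Shoelace sum Σ(x_i·y_{i+1} − x_{i+1}·y_i):
  i=1: 3.4220·2.4838 − 1.7173·1.2380 = +6.3734 (running +6.3734)
  i=2: 1.7173·2.5675 − -0.0690·2.4838 = +4.5805 (running +10.9539)
  i=3: -0.0690·0.7312 − -2.2448·2.5675 = +5.7131 (running +16.6670)
  i=4: -2.2448·-0.2211 − -2.0749·0.7312 = +2.0133 (running +18.6803)
  i=5: -2.0749·-3.4948 − -0.2267·-0.2211 = +7.2014 (running +25.8817)
  i=6: -0.2267·-2.8161 − 1.2112·-3.4948 = +4.8714 (running +30.7531)
  i=7: 1.2112·-1.7293 − 2.6131·-2.8161 = +5.2643 (running +36.0174)
  i=8: 2.6131·1.2380 − 3.4220·-1.7293 = +9.1526 (running +45.1700)
Area = |Σ|/2 = |45.1700|/2 = 22.5850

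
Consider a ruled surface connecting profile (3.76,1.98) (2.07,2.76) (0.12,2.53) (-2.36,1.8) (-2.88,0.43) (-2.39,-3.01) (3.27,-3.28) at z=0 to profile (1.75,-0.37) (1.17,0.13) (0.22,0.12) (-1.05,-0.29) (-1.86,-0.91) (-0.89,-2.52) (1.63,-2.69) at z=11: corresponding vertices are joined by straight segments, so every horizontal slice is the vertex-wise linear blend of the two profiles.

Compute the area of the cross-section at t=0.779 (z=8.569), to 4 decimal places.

Cross-section at t=0.779: each vertex is (1-t)·p0[i] + t·p1[i].
  v1: (1-0.779)·(3.76,1.98) + 0.779·(1.75,-0.37) = (2.1942,0.1493)
  v2: (1-0.779)·(2.07,2.76) + 0.779·(1.17,0.13) = (1.3689,0.7112)
  v3: (1-0.779)·(0.12,2.53) + 0.779·(0.22,0.12) = (0.1979,0.6526)
  v4: (1-0.779)·(-2.36,1.8) + 0.779·(-1.05,-0.29) = (-1.3395,0.1719)
  v5: (1-0.779)·(-2.88,0.43) + 0.779·(-1.86,-0.91) = (-2.0854,-0.6139)
  v6: (1-0.779)·(-2.39,-3.01) + 0.779·(-0.89,-2.52) = (-1.2215,-2.6283)
  v7: (1-0.779)·(3.27,-3.28) + 0.779·(1.63,-2.69) = (1.9924,-2.8204)
Shoelace sum Σ(x_i·y_{i+1} − x_{i+1}·y_i):
  i=1: 2.1942·0.7112 − 1.3689·0.1493 = +1.3561 (running +1.3561)
  i=2: 1.3689·0.6526 − 0.1979·0.7112 = +0.7526 (running +2.1087)
  i=3: 0.1979·0.1719 − -1.3395·0.6526 = +0.9082 (running +3.0169)
  i=4: -1.3395·-0.6139 − -2.0854·0.1719 = +1.1807 (running +4.1977)
  i=5: -2.0854·-2.6283 − -1.2215·-0.6139 = +4.7313 (running +8.9289)
  i=6: -1.2215·-2.8204 − 1.9924·-2.6283 = +8.6818 (running +17.6108)
  i=7: 1.9924·0.1493 − 2.1942·-2.8204 = +6.4861 (running +24.0969)
Area = |Σ|/2 = |24.0969|/2 = 12.0484

Area at t=0.779: 12.0484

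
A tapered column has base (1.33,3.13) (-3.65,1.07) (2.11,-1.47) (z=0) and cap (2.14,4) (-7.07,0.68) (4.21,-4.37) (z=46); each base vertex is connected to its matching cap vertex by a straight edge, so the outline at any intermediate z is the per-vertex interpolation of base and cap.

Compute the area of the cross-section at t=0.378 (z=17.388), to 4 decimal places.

Area at t=0.378: 21.4268

Cross-section at t=0.378: each vertex is (1-t)·p0[i] + t·p1[i].
  v1: (1-0.378)·(1.33,3.13) + 0.378·(2.14,4) = (1.6362,3.4589)
  v2: (1-0.378)·(-3.65,1.07) + 0.378·(-7.07,0.68) = (-4.9428,0.9226)
  v3: (1-0.378)·(2.11,-1.47) + 0.378·(4.21,-4.37) = (2.9038,-2.5662)
Shoelace sum Σ(x_i·y_{i+1} − x_{i+1}·y_i):
  i=1: 1.6362·0.9226 − -4.9428·3.4589 = +18.6058 (running +18.6058)
  i=2: -4.9428·-2.5662 − 2.9038·0.9226 = +10.0051 (running +28.6109)
  i=3: 2.9038·3.4589 − 1.6362·-2.5662 = +14.2426 (running +42.8535)
Area = |Σ|/2 = |42.8535|/2 = 21.4268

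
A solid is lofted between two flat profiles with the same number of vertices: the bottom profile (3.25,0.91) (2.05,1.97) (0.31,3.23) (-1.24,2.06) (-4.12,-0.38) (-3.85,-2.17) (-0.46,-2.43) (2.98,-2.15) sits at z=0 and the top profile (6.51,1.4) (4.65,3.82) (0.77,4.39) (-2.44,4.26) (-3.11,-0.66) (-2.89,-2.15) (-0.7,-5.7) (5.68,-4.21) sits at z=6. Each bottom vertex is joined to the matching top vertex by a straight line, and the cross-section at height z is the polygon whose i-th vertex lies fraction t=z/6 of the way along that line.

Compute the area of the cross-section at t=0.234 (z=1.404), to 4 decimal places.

Cross-section at t=0.234: each vertex is (1-t)·p0[i] + t·p1[i].
  v1: (1-0.234)·(3.25,0.91) + 0.234·(6.51,1.4) = (4.0128,1.0247)
  v2: (1-0.234)·(2.05,1.97) + 0.234·(4.65,3.82) = (2.6584,2.4029)
  v3: (1-0.234)·(0.31,3.23) + 0.234·(0.77,4.39) = (0.4176,3.5014)
  v4: (1-0.234)·(-1.24,2.06) + 0.234·(-2.44,4.26) = (-1.5208,2.5748)
  v5: (1-0.234)·(-4.12,-0.38) + 0.234·(-3.11,-0.66) = (-3.8837,-0.4455)
  v6: (1-0.234)·(-3.85,-2.17) + 0.234·(-2.89,-2.15) = (-3.6254,-2.1653)
  v7: (1-0.234)·(-0.46,-2.43) + 0.234·(-0.7,-5.7) = (-0.5162,-3.1952)
  v8: (1-0.234)·(2.98,-2.15) + 0.234·(5.68,-4.21) = (3.6118,-2.6320)
Shoelace sum Σ(x_i·y_{i+1} − x_{i+1}·y_i):
  i=1: 4.0128·2.4029 − 2.6584·1.0247 = +6.9185 (running +6.9185)
  i=2: 2.6584·3.5014 − 0.4176·2.4029 = +8.3047 (running +15.2232)
  i=3: 0.4176·2.5748 − -1.5208·3.5014 = +6.4003 (running +21.6235)
  i=4: -1.5208·-0.4455 − -3.8837·2.5748 = +10.6772 (running +32.3007)
  i=5: -3.8837·-2.1653 − -3.6254·-0.4455 = +6.7942 (running +39.0949)
  i=6: -3.6254·-3.1952 − -0.5162·-2.1653 = +10.4660 (running +49.5609)
  i=7: -0.5162·-2.6320 − 3.6118·-3.1952 = +12.8989 (running +62.4598)
  i=8: 3.6118·1.0247 − 4.0128·-2.6320 = +14.2628 (running +76.7227)
Area = |Σ|/2 = |76.7227|/2 = 38.3613

Area at t=0.234: 38.3613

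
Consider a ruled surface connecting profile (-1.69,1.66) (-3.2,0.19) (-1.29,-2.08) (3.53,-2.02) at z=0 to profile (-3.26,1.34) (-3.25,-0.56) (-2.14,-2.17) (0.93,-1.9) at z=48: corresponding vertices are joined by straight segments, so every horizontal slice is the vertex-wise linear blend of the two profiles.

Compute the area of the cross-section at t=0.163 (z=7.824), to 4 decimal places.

Cross-section at t=0.163: each vertex is (1-t)·p0[i] + t·p1[i].
  v1: (1-0.163)·(-1.69,1.66) + 0.163·(-3.26,1.34) = (-1.9459,1.6078)
  v2: (1-0.163)·(-3.2,0.19) + 0.163·(-3.25,-0.56) = (-3.2081,0.0677)
  v3: (1-0.163)·(-1.29,-2.08) + 0.163·(-2.14,-2.17) = (-1.4285,-2.0947)
  v4: (1-0.163)·(3.53,-2.02) + 0.163·(0.93,-1.9) = (3.1062,-2.0004)
Shoelace sum Σ(x_i·y_{i+1} − x_{i+1}·y_i):
  i=1: -1.9459·0.0677 − -3.2081·1.6078 = +5.0264 (running +5.0264)
  i=2: -3.2081·-2.0947 − -1.4285·0.0677 = +6.8168 (running +11.8432)
  i=3: -1.4285·-2.0004 − 3.1062·-2.0947 = +9.3642 (running +21.2073)
  i=4: 3.1062·1.6078 − -1.9459·-2.0004 = +1.1016 (running +22.3089)
Area = |Σ|/2 = |22.3089|/2 = 11.1545

Area at t=0.163: 11.1545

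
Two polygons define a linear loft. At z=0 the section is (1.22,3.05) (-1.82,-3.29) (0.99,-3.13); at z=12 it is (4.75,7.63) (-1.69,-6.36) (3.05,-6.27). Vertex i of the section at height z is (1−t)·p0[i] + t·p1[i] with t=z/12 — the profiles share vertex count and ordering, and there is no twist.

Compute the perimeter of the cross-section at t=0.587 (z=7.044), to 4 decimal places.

Perimeter at t=0.587: 26.6560

Cross-section at t=0.587: each vertex is (1-t)·p0[i] + t·p1[i].
  v1: (1-0.587)·(1.22,3.05) + 0.587·(4.75,7.63) = (3.2921,5.7385)
  v2: (1-0.587)·(-1.82,-3.29) + 0.587·(-1.69,-6.36) = (-1.7437,-5.0921)
  v3: (1-0.587)·(0.99,-3.13) + 0.587·(3.05,-6.27) = (2.1992,-4.9732)
Perimeter = Σ |v_{i+1} − v_i|:
  edge 1→2: √(-5.0358² + -10.8305²) = 11.9440 (running 11.9440)
  edge 2→3: √(3.9429² + 0.1189²) = 3.9447 (running 15.8887)
  edge 3→1: √(1.0929² + 10.7116²) = 10.7672 (running 26.6560)
Perimeter = 26.6560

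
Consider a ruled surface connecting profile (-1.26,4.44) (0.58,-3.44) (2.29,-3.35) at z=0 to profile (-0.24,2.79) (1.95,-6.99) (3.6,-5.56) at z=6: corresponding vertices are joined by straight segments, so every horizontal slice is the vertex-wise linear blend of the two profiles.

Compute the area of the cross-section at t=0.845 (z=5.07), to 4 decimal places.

Cross-section at t=0.845: each vertex is (1-t)·p0[i] + t·p1[i].
  v1: (1-0.845)·(-1.26,4.44) + 0.845·(-0.24,2.79) = (-0.3981,3.0457)
  v2: (1-0.845)·(0.58,-3.44) + 0.845·(1.95,-6.99) = (1.7376,-6.4398)
  v3: (1-0.845)·(2.29,-3.35) + 0.845·(3.6,-5.56) = (3.3969,-5.2175)
Shoelace sum Σ(x_i·y_{i+1} − x_{i+1}·y_i):
  i=1: -0.3981·-6.4398 − 1.7376·3.0457 = -2.7288 (running -2.7288)
  i=2: 1.7376·-5.2175 − 3.3969·-6.4398 = +12.8094 (running +10.0806)
  i=3: 3.3969·3.0457 − -0.3981·-5.2175 = +8.2692 (running +18.3498)
Area = |Σ|/2 = |18.3498|/2 = 9.1749

Area at t=0.845: 9.1749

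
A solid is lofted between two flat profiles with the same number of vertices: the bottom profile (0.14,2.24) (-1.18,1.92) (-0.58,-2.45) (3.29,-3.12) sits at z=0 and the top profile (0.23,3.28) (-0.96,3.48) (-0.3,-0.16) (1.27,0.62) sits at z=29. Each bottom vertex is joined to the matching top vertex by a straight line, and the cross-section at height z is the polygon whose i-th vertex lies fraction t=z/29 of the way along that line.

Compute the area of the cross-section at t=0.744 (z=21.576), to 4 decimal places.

Cross-section at t=0.744: each vertex is (1-t)·p0[i] + t·p1[i].
  v1: (1-0.744)·(0.14,2.24) + 0.744·(0.23,3.28) = (0.2070,3.0138)
  v2: (1-0.744)·(-1.18,1.92) + 0.744·(-0.96,3.48) = (-1.0163,3.0806)
  v3: (1-0.744)·(-0.58,-2.45) + 0.744·(-0.3,-0.16) = (-0.3717,-0.7462)
  v4: (1-0.744)·(3.29,-3.12) + 0.744·(1.27,0.62) = (1.7871,-0.3374)
Shoelace sum Σ(x_i·y_{i+1} − x_{i+1}·y_i):
  i=1: 0.2070·3.0806 − -1.0163·3.0138 = +3.7005 (running +3.7005)
  i=2: -1.0163·-0.7462 − -0.3717·3.0806 = +1.9034 (running +5.6039)
  i=3: -0.3717·-0.3374 − 1.7871·-0.7462 = +1.4590 (running +7.0630)
  i=4: 1.7871·3.0138 − 0.2070·-0.3374 = +5.4558 (running +12.5188)
Area = |Σ|/2 = |12.5188|/2 = 6.2594

Area at t=0.744: 6.2594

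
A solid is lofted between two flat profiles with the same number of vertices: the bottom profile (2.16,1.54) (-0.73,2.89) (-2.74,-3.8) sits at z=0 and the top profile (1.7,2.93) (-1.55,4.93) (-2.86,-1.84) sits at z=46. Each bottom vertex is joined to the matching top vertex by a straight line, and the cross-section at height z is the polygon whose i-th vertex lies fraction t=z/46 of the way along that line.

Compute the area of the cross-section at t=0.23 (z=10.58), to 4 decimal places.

Area at t=0.23: 11.3577

Cross-section at t=0.23: each vertex is (1-t)·p0[i] + t·p1[i].
  v1: (1-0.23)·(2.16,1.54) + 0.23·(1.7,2.93) = (2.0542,1.8597)
  v2: (1-0.23)·(-0.73,2.89) + 0.23·(-1.55,4.93) = (-0.9186,3.3592)
  v3: (1-0.23)·(-2.74,-3.8) + 0.23·(-2.86,-1.84) = (-2.7676,-3.3492)
Shoelace sum Σ(x_i·y_{i+1} − x_{i+1}·y_i):
  i=1: 2.0542·3.3592 − -0.9186·1.8597 = +8.6088 (running +8.6088)
  i=2: -0.9186·-3.3492 − -2.7676·3.3592 = +12.3735 (running +20.9823)
  i=3: -2.7676·1.8597 − 2.0542·-3.3492 = +1.7330 (running +22.7153)
Area = |Σ|/2 = |22.7153|/2 = 11.3577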